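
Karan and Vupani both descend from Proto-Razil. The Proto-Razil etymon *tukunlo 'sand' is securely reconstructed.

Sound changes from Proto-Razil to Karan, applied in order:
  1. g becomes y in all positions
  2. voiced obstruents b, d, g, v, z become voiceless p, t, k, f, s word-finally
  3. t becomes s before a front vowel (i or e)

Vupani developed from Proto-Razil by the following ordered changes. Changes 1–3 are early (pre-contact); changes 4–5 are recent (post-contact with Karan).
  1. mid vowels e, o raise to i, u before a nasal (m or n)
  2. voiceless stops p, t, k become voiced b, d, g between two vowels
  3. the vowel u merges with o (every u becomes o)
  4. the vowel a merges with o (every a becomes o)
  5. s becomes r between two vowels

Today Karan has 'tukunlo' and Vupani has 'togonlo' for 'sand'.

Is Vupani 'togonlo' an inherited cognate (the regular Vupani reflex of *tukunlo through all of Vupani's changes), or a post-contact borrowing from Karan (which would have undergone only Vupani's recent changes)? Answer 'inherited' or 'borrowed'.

inherited

If inherited, *tukunlo would pass through all of Vupani's changes:
Vupani: *tukunlo
  tukunlo (rule 1 does not apply)
  tukunlo → tugunlo   [intervocalic voicing]
  tugunlo → togonlo   [vowel merger]
  togonlo (rule 4 does not apply)
  togonlo (rule 5 does not apply)
  giving Vupani togonlo.
If borrowed from Karan 'tukunlo' after the early changes, it would undergo only the recent ones:
  rule 4 (vowel merger): no change (tukunlo)
  rule 5 (rhotacism): no change (tukunlo)
  ⇒ as a loan: tukunlo
Vupani 'togonlo' matches the inherited outcome exactly, so it is an inherited cognate, not a loan.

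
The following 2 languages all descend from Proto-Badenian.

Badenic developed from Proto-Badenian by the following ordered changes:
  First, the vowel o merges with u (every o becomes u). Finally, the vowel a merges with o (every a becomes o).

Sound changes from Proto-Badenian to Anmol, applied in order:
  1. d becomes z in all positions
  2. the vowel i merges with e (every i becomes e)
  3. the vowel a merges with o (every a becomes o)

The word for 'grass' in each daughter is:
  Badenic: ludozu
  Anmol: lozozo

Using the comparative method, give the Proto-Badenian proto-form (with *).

Position 4: Badenic has o, Anmol has o. In Badenic, o can only continue *a, so the proto-segment is *a.
Position 2: Badenic has u, Anmol has o. Taking the neighbouring segments as reconstructed: Badenic u could go back to *o or *u; Anmol o could go back to *a or *o — the one source consistent with every daughter is *o.
Position 3: Badenic has d, Anmol has z. Badenic preserves d here (none of its changes turn any other segment into d), so the proto-segment is *d.
This points to *lodazo. Verify forward in each daughter:
Badenic: *lodazo > ludazu > ludozu  (by vowel merger, vowel merger)
Anmol: *lodazo
  lodazo → lozazo   [unconditioned shift]
  lozazo (rule 2 does not apply)
  lozazo → lozozo   [vowel merger]
  giving Anmol lozozo.
No other proto-form is consistent with every reflex, so the reconstruction is *lodazo.

*lodazo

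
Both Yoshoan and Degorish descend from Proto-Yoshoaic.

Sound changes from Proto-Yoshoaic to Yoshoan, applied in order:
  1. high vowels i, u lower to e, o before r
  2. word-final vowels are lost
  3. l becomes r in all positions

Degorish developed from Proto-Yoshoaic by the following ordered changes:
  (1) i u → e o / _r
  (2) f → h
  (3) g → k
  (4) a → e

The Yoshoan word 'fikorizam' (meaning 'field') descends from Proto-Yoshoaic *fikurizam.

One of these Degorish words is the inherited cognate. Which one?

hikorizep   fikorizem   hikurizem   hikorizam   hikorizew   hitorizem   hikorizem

Degorish: *fikurizam
  fikurizam → fikorizam   [pre-rhotic lowering]
  fikorizam → hikorizam   [unconditioned shift]
  hikorizam (rule 3 does not apply)
  hikorizam → hikorizem   [vowel merger]
  giving Degorish hikorizem.

hikorizem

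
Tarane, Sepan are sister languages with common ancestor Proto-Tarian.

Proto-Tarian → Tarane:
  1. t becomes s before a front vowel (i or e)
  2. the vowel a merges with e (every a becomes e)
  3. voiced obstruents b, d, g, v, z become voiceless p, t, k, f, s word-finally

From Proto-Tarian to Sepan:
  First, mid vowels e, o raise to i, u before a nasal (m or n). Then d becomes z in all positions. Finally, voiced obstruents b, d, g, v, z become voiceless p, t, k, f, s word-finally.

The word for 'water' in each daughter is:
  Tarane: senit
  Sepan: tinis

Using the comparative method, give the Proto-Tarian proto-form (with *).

*tenid

Position 1: Tarane has s, Sepan has t. Sepan preserves t here (none of its changes turn any other segment into t), so the proto-segment is *t.
Position 2: Tarane has e, Sepan has i. Taking the neighbouring segments as reconstructed: Tarane e can only go back to *e; Sepan i could go back to *e or *i — the one source consistent with every daughter is *e.
Continuing position by position gives *tenid; check it forward:
Tarane: start from *tenid.
  rule 1 (palatalisation): tenid → senid
  rule 2: no change — senid
  rule 3 (final devoicing): senid → senit
  ⇒ Tarane senit
Sepan: start from *tenid.
  rule 1 (pre-nasal raising): tenid → tinid
  rule 2 (unconditioned shift): tinid → tiniz
  rule 3 (final devoicing): tiniz → tinis
  ⇒ Sepan tinis
Only *tenid yields all of Tarane senit, Sepan tinis.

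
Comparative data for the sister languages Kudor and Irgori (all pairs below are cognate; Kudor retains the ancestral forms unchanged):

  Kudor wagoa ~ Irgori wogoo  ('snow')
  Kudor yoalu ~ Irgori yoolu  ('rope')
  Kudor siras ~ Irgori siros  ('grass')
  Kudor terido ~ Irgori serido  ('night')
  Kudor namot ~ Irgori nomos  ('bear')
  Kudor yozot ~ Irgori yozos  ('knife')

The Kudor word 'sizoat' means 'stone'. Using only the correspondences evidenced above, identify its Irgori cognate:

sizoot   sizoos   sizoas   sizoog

sizoos

yoalu ~ yoolu — Kudor a corresponds to Irgori o after a vowel, before a consonant other than r, m, n, p, b, f, v.
namot ~ nomos, yozot ~ yozos — Kudor t corresponds to Irgori s word-finally.
Applying these to Kudor 'sizoat':
  sizoat → sizoot   (a→o after a vowel, before a consonant other than r, m, n, p, b, f, v)
  sizoot → sizoos   (t→s word-finally)
So the Irgori cognate is 'sizoos'.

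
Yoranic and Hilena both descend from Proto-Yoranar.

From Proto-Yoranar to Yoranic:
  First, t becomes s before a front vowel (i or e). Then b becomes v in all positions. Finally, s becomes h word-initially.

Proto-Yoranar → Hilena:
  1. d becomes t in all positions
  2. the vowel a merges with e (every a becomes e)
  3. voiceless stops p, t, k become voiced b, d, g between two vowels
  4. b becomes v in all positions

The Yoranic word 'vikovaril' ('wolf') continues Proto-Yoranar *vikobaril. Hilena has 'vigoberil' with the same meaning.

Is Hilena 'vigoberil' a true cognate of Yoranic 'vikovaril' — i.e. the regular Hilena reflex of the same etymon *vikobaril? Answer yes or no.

Derive the expected Hilena reflex of *vikobaril:
Hilena: start from *vikobaril.
  rule 1: no change — vikobaril
  rule 2 (vowel merger): vikobaril → vikoberil
  rule 3 (intervocalic voicing): vikoberil → vigoberil
  rule 4 (unconditioned shift): vigoberil → vigoveril
  ⇒ Hilena vigoveril
The regular Hilena reflex would be 'vigoveril', but the attested form is 'vigoberil'. The correspondence is irregular, so they are not cognates (the Hilena form has a different source).

no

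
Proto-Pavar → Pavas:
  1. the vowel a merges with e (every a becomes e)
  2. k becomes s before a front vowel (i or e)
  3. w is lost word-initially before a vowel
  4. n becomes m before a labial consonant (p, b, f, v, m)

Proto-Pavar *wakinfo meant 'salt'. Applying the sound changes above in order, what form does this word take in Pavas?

esimfo

Pavas: *wakinfo > wekinfo > wesinfo > esinfo > esimfo  (by vowel merger, palatalisation, glide loss, nasal place assimilation)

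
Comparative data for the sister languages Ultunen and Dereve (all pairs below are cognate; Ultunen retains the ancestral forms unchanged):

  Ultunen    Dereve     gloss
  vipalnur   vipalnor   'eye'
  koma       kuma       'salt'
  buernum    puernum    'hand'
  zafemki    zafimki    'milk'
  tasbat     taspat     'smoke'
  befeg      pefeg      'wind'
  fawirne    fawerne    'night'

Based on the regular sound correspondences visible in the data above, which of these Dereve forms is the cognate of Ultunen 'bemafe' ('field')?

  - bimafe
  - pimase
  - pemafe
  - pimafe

pimafe

befeg ~ pefeg — Ultunen b corresponds to Dereve p word-initially before a front vowel.
zafemki ~ zafimki — Ultunen e corresponds to Dereve i after a consonant, before a nasal.
Applying these to Ultunen 'bemafe':
  bemafe → pemafe   (b→p word-initially before a front vowel)
  pemafe → pimafe   (e→i after a consonant, before a nasal)
So the Dereve cognate is 'pimafe'.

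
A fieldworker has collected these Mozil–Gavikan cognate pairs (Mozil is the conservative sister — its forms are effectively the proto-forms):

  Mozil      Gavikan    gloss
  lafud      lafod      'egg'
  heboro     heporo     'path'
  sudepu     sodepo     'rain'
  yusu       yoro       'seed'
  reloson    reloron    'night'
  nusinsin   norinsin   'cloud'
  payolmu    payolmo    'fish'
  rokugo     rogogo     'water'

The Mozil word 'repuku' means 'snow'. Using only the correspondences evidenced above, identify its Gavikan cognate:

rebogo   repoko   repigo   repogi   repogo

repogo

lafud ~ lafod, sudepu ~ sodepo — Mozil u corresponds to Gavikan o after a consonant, before a consonant other than r, m, n, p, b, f, v.
rokugo ~ rogogo — Mozil k corresponds to Gavikan g between vowels (before a back vowel).
sudepu ~ sodepo, yusu ~ yoro — Mozil u corresponds to Gavikan o word-finally.
Applying these to Mozil 'repuku':
  repuku → repoku   (u→o after a consonant, before a consonant other than r, m, n, p, b, f, v)
  repoku → repogu   (k→g between vowels (before a back vowel))
  repogu → repogo   (u→o word-finally)
So the Gavikan cognate is 'repogo'.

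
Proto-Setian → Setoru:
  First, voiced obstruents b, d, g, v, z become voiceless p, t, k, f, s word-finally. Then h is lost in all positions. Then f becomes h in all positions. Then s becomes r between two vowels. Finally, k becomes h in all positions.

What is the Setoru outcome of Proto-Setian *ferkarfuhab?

herharhuap

Setoru: start from *ferkarfuhab.
  rule 1 (final devoicing): ferkarfuhab → ferkarfuhap
  rule 2 (h-loss): ferkarfuhap → ferkarfuap
  rule 3 (unconditioned shift): ferkarfuap → herkarhuap
  rule 4: no change — herkarhuap
  rule 5 (unconditioned shift): herkarhuap → herharhuap
  ⇒ Setoru herharhuap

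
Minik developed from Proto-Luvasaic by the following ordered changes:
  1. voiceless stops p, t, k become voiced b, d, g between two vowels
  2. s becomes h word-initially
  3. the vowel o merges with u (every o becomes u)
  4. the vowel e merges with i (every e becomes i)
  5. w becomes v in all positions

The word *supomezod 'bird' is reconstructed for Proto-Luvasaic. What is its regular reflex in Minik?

Minik: *supomezod > subomezod > hubomezod > hubumezud > hubumizud  (by intervocalic voicing, debuccalisation, vowel merger, vowel merger)

hubumizud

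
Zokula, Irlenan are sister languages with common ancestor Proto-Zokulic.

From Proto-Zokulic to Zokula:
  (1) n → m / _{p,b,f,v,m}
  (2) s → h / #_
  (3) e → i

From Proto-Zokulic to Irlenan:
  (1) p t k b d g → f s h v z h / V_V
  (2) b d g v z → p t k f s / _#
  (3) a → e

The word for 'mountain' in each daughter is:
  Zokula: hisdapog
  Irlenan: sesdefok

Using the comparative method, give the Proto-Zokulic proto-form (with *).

*sesdapog

Position 8: Zokula has g, Irlenan has k. Zokula preserves g here (none of its changes turn any other segment into g), so the proto-segment is *g.
Position 1: Zokula has h, Irlenan has s. Taking the neighbouring segments as reconstructed: Zokula h could go back to *s or *h; Irlenan s can only go back to *s — the one source consistent with every daughter is *s.
This points to *sesdapog. Verify forward in each daughter:
Zokula: *sesdapog > hesdapog > hisdapog  (by debuccalisation, vowel merger)
Irlenan: *sesdapog > sesdafog > sesdafok > sesdefok  (by intervocalic lenition, final devoicing, vowel merger)
*sesdapog is the unique common source.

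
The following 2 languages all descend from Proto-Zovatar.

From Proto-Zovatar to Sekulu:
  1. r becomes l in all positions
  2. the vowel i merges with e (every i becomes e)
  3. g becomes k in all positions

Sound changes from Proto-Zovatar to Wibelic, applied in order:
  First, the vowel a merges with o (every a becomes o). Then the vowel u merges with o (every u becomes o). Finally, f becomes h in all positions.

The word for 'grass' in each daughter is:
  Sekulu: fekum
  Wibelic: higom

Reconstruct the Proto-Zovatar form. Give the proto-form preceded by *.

*figum

Position 3: Sekulu has k, Wibelic has g. Wibelic preserves g here (none of its changes turn any other segment into g), so the proto-segment is *g.
Position 1: Sekulu has f, Wibelic has h. Sekulu preserves f here (none of its changes turn any other segment into f), so the proto-segment is *f.
Continuing position by position gives *figum; check it forward:
Sekulu: *figum
  figum (rule 1 does not apply)
  figum → fegum   [vowel merger]
  fegum → fekum   [unconditioned shift]
  giving Sekulu fekum.
Wibelic: *figum
  figum (rule 1 does not apply)
  figum → figom   [vowel merger]
  figom → higom   [unconditioned shift]
  giving Wibelic higom.
*figum is the unique common source.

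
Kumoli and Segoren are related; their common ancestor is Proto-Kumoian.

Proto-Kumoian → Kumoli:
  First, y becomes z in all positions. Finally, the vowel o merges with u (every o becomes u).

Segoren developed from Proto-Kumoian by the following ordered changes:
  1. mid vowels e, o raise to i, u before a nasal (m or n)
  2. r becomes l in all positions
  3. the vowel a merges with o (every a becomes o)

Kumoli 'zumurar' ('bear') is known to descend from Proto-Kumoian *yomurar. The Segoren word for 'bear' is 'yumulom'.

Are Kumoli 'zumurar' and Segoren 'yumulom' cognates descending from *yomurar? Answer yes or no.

no

Derive the expected Segoren reflex of *yomurar:
Segoren: *yomurar > yumurar > yumulal > yumulol  (by pre-nasal raising, unconditioned shift, vowel merger)
The regular Segoren reflex would be 'yumulol', but the attested form is 'yumulom'. The correspondence is irregular, so they are not cognates (the Segoren form has a different source).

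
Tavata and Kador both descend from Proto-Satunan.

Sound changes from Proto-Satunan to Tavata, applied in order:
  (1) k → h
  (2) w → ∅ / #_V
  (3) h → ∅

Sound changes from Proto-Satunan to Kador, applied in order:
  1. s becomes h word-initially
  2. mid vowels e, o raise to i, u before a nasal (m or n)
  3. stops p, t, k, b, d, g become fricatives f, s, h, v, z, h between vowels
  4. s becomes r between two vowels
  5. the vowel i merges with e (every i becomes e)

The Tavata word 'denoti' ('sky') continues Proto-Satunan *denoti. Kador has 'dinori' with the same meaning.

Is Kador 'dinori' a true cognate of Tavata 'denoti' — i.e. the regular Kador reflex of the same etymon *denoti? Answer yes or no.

Derive the expected Kador reflex of *denoti:
Kador: *denoti
  denoti (rule 1 does not apply)
  denoti → dinoti   [pre-nasal raising]
  dinoti → dinosi   [intervocalic lenition]
  dinosi → dinori   [rhotacism]
  dinori → denore   [vowel merger]
  giving Kador denore.
The regular Kador reflex would be 'denore', but the attested form is 'dinori'. The correspondence is irregular, so they are not cognates (the Kador form has a different source).

no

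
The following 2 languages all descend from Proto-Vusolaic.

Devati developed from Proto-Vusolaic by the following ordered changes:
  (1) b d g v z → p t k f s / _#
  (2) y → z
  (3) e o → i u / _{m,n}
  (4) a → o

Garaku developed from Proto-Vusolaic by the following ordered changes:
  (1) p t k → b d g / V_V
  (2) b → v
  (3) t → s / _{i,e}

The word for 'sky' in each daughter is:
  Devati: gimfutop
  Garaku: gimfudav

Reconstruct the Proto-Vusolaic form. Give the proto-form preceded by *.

*gimfutab

Position 8: Devati has p, Garaku has v. Taking the neighbouring segments as reconstructed: Devati p could go back to *p or *b; Garaku v could go back to *b or *v — the one source consistent with every daughter is *b.
Position 7: Devati has o, Garaku has a. Garaku preserves a here (none of its changes turn any other segment into a), so the proto-segment is *a.
Continuing position by position gives *gimfutab; check it forward:
Devati: start from *gimfutab.
  rule 1 (final devoicing): gimfutab → gimfutap
  rule 2: no change — gimfutap
  rule 3: no change — gimfutap
  rule 4 (vowel merger): gimfutap → gimfutop
  ⇒ Devati gimfutop
Garaku: start from *gimfutab.
  rule 1 (intervocalic voicing): gimfutab → gimfudab
  rule 2 (unconditioned shift): gimfudab → gimfudav
  rule 3: no change — gimfudav
  ⇒ Garaku gimfudav
*gimfutab is the unique common source.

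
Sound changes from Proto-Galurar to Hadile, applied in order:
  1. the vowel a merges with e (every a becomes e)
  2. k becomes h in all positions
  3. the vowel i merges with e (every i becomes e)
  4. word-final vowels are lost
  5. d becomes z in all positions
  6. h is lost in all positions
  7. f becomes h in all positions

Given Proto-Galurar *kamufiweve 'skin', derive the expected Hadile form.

emuhewev

Hadile: start from *kamufiweve.
  rule 1 (vowel merger): kamufiweve → kemufiweve
  rule 2 (unconditioned shift): kemufiweve → hemufiweve
  rule 3 (vowel merger): hemufiweve → hemufeweve
  rule 4 (apocope): hemufeweve → hemufewev
  rule 5: no change — hemufewev
  rule 6 (h-loss): hemufewev → emufewev
  rule 7 (unconditioned shift): emufewev → emuhewev
  ⇒ Hadile emuhewev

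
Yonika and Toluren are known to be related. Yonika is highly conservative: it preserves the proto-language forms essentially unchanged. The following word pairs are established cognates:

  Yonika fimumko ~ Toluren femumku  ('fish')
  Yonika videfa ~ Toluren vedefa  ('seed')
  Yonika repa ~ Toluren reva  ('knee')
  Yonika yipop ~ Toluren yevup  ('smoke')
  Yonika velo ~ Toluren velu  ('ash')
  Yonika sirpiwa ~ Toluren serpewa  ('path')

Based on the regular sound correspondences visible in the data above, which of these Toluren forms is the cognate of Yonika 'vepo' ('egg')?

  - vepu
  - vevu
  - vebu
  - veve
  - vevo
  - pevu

yipop ~ yevup — Yonika p corresponds to Toluren v between vowels (before a back vowel).
fimumko ~ femumku, velo ~ velu — Yonika o corresponds to Toluren u word-finally.
Applying these to Yonika 'vepo':
  vepo → vevo   (p→v between vowels (before a back vowel))
  vevo → vevu   (o→u word-finally)
So the Toluren cognate is 'vevu'.

vevu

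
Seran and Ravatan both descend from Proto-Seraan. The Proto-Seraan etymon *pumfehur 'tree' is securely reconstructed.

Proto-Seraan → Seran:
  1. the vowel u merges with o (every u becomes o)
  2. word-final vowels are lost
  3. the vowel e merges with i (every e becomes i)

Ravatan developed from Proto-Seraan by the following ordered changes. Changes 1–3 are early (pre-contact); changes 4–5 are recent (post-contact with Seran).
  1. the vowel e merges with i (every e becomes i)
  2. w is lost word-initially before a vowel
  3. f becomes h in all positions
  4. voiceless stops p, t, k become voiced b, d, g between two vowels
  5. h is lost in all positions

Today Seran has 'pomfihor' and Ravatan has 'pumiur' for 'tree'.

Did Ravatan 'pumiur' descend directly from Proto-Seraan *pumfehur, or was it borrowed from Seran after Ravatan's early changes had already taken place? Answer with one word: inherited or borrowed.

If inherited, *pumfehur would pass through all of Ravatan's changes:
Ravatan: start from *pumfehur.
  rule 1 (vowel merger): pumfehur → pumfihur
  rule 2: no change — pumfihur
  rule 3 (unconditioned shift): pumfihur → pumhihur
  rule 4: no change — pumhihur
  rule 5 (h-loss): pumhihur → pumiur
  ⇒ Ravatan pumiur
If borrowed from Seran 'pomfihor' after the early changes, it would undergo only the recent ones:
  rule 4 (intervocalic voicing): no change (pomfihor)
  rule 5 (h-loss): pomfihor → pomfior
  ⇒ as a loan: pomfior
Ravatan 'pumiur' matches the inherited outcome exactly, so it is an inherited cognate, not a loan.

inherited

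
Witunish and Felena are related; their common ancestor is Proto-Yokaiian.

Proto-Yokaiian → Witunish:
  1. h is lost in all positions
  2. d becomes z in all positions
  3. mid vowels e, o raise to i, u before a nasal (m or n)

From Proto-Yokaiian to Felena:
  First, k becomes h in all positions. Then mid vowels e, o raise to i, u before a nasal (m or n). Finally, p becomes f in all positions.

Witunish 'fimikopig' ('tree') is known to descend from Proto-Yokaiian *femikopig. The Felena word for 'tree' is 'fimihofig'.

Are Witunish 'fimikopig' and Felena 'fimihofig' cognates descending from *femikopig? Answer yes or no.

yes

Derive the expected Felena reflex of *femikopig:
Felena: *femikopig > femihopig > fimihopig > fimihofig  (by unconditioned shift, pre-nasal raising, unconditioned shift)
Felena 'fimihofig' matches the regular reflex exactly, so the pair is cognate.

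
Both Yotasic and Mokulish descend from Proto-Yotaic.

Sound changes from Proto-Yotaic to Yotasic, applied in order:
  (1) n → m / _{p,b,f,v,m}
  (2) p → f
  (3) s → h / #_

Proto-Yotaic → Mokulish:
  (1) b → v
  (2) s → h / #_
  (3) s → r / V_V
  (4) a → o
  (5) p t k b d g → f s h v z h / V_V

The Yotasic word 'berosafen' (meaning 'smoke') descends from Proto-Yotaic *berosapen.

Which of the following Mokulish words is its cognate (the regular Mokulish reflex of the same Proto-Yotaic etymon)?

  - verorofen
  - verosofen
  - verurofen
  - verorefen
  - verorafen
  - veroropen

verorofen

Mokulish: *berosapen
  berosapen → verosapen   [unconditioned shift]
  verosapen (rule 2 does not apply)
  verosapen → verorapen   [rhotacism]
  verorapen → veroropen   [vowel merger]
  veroropen → verorofen   [intervocalic lenition]
  giving Mokulish verorofen.
Only 'verorofen' matches the regular Mokulish development of *berosapen.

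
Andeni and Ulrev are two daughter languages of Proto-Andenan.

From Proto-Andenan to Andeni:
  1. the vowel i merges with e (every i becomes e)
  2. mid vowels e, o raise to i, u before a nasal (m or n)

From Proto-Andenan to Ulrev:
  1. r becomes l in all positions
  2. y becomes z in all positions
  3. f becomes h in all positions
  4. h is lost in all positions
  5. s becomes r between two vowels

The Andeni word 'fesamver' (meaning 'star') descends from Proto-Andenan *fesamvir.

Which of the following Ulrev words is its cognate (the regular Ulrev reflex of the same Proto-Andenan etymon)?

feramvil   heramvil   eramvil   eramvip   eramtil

eramvil

Ulrev: start from *fesamvir.
  rule 1 (unconditioned shift): fesamvir → fesamvil
  rule 2: no change — fesamvil
  rule 3 (unconditioned shift): fesamvil → hesamvil
  rule 4 (h-loss): hesamvil → esamvil
  rule 5 (rhotacism): esamvil → eramvil
  ⇒ Ulrev eramvil
Only 'eramvil' matches the regular Ulrev development of *fesamvir.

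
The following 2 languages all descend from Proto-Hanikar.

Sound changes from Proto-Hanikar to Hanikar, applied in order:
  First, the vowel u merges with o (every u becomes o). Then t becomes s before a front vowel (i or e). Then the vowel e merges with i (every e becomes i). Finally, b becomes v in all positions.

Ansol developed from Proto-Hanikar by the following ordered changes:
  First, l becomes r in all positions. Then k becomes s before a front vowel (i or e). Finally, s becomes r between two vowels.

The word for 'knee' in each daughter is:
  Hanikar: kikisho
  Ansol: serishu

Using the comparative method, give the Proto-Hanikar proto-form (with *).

Position 7: Hanikar has o, Ansol has u. Ansol preserves u here (none of its changes turn any other segment into u), so the proto-segment is *u.
Position 3: Hanikar has k, Ansol has r. Hanikar preserves k here (none of its changes turn any other segment into k), so the proto-segment is *k.
Position 2: Hanikar has i, Ansol has e. Ansol preserves e here (none of its changes turn any other segment into e), so the proto-segment is *e.
Verify the candidate proto-form against each daughter:
Hanikar: *kekishu
  kekishu → kekisho   [vowel merger]
  kekisho (rule 2 does not apply)
  kekisho → kikisho   [vowel merger]
  kikisho (rule 4 does not apply)
  giving Hanikar kikisho.
Ansol: start from *kekishu.
  rule 1: no change — kekishu
  rule 2 (palatalisation): kekishu → sesishu
  rule 3 (rhotacism): sesishu → serishu
  ⇒ Ansol serishu
Only *kekishu yields all of Hanikar kikisho, Ansol serishu.

*kekishu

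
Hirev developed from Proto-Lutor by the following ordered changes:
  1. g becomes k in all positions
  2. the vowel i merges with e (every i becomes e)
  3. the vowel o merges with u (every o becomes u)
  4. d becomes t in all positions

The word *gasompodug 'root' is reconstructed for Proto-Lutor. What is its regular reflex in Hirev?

Hirev: *gasompodug > kasompoduk > kasumpuduk > kasumputuk  (by unconditioned shift, vowel merger, unconditioned shift)

kasumputuk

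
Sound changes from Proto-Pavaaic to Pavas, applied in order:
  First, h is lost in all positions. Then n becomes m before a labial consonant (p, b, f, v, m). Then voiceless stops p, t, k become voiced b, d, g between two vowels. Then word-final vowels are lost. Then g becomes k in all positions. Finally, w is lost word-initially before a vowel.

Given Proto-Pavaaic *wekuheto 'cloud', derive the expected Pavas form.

Pavas: start from *wekuheto.
  rule 1 (h-loss): wekuheto → wekueto
  rule 2: no change — wekueto
  rule 3 (intervocalic voicing): wekueto → weguedo
  rule 4 (apocope): weguedo → wegued
  rule 5 (unconditioned shift): wegued → wekued
  rule 6 (glide loss): wekued → ekued
  ⇒ Pavas ekued

ekued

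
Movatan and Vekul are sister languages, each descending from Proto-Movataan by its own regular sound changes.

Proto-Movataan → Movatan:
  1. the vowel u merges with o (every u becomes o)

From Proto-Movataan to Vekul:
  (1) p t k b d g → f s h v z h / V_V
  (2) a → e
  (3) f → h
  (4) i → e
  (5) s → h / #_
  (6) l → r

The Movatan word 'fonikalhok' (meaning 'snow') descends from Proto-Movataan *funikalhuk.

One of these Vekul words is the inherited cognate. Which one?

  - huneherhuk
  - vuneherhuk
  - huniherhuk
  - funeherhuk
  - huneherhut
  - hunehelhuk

huneherhuk

Vekul: *funikalhuk > funihalhuk > funihelhuk > hunihelhuk > hunehelhuk > huneherhuk  (by intervocalic lenition, vowel merger, unconditioned shift, vowel merger, unconditioned shift)
Only 'huneherhuk' matches the regular Vekul development of *funikalhuk.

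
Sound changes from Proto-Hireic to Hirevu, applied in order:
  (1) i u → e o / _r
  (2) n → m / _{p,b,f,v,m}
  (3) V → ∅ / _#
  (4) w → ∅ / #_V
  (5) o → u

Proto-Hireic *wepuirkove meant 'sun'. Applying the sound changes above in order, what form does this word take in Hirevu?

epuerkuv

Hirevu: start from *wepuirkove.
  rule 1 (pre-rhotic lowering): wepuirkove → wepuerkove
  rule 2: no change — wepuerkove
  rule 3 (apocope): wepuerkove → wepuerkov
  rule 4 (glide loss): wepuerkov → epuerkov
  rule 5 (vowel merger): epuerkov → epuerkuv
  ⇒ Hirevu epuerkuv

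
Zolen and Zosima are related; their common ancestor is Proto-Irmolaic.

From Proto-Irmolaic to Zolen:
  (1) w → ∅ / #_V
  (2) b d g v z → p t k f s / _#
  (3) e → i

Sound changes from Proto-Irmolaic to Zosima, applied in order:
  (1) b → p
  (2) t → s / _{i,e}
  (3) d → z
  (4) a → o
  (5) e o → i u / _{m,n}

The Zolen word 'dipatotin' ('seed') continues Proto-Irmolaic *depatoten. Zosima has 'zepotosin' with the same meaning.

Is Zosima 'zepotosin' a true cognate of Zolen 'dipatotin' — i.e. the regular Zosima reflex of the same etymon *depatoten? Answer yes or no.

yes

Derive the expected Zosima reflex of *depatoten:
Zosima: *depatoten
  depatoten (rule 1 does not apply)
  depatoten → depatosen   [palatalisation]
  depatosen → zepatosen   [unconditioned shift]
  zepatosen → zepotosen   [vowel merger]
  zepotosen → zepotosin   [pre-nasal raising]
  giving Zosima zepotosin.
Zosima 'zepotosin' matches the regular reflex exactly, so the pair is cognate.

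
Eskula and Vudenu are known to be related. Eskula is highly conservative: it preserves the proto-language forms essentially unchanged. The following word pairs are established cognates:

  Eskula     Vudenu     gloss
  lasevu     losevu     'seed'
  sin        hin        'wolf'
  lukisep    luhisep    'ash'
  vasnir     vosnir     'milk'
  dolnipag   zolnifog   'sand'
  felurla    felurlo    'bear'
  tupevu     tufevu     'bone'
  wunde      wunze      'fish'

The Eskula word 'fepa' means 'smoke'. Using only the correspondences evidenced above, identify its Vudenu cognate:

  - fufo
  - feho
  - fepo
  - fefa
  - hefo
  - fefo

fefo

dolnipag ~ zolnifog — Eskula p corresponds to Vudenu f between vowels (before a back vowel).
felurla ~ felurlo — Eskula a corresponds to Vudenu o word-finally.
Applying these to Eskula 'fepa':
  fepa → fefa   (p→f between vowels (before a back vowel))
  fefa → fefo   (a→o word-finally)
So the Vudenu cognate is 'fefo'.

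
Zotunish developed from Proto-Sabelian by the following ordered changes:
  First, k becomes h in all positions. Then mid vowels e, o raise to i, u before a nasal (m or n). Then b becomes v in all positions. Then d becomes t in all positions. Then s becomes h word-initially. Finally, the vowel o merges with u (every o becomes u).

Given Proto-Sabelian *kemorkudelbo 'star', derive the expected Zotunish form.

Zotunish: *kemorkudelbo
  kemorkudelbo → hemorhudelbo   [unconditioned shift]
  hemorhudelbo → himorhudelbo   [pre-nasal raising]
  himorhudelbo → himorhudelvo   [unconditioned shift]
  himorhudelvo → himorhutelvo   [unconditioned shift]
  himorhutelvo (rule 5 does not apply)
  himorhutelvo → himurhutelvu   [vowel merger]
  giving Zotunish himurhutelvu.

himurhutelvu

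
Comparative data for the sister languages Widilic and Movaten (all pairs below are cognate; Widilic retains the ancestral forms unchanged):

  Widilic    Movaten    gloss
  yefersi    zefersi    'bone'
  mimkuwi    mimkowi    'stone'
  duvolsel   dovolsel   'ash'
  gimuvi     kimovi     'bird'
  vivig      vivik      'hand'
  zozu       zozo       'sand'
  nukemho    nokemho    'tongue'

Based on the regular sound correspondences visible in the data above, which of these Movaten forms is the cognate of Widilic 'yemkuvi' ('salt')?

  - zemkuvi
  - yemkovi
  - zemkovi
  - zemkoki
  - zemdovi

zemkovi

yefersi ~ zefersi — Widilic y corresponds to Movaten z word-initially before a front vowel.
duvolsel ~ dovolsel, gimuvi ~ kimovi — Widilic u corresponds to Movaten o after a consonant, before a labial obstruent.
Applying these to Widilic 'yemkuvi':
  yemkuvi → zemkuvi   (y→z word-initially before a front vowel)
  zemkuvi → zemkovi   (u→o after a consonant, before a labial obstruent)
So the Movaten cognate is 'zemkovi'.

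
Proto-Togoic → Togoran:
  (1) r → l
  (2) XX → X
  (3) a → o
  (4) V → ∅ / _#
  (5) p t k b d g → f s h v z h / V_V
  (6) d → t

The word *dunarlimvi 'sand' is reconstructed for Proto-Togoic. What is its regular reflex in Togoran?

tunolimv

Togoran: *dunarlimvi
  dunarlimvi → dunallimvi   [unconditioned shift]
  dunallimvi → dunalimvi   [degemination]
  dunalimvi → dunolimvi   [vowel merger]
  dunolimvi → dunolimv   [apocope]
  dunolimv (rule 5 does not apply)
  dunolimv → tunolimv   [unconditioned shift]
  giving Togoran tunolimv.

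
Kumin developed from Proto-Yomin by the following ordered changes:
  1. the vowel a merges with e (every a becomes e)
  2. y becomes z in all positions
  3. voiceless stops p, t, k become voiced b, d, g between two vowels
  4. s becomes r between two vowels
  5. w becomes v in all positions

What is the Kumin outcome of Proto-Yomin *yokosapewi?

Kumin: start from *yokosapewi.
  rule 1 (vowel merger): yokosapewi → yokosepewi
  rule 2 (unconditioned shift): yokosepewi → zokosepewi
  rule 3 (intervocalic voicing): zokosepewi → zogosebewi
  rule 4 (rhotacism): zogosebewi → zogorebewi
  rule 5 (unconditioned shift): zogorebewi → zogorebevi
  ⇒ Kumin zogorebevi

zogorebevi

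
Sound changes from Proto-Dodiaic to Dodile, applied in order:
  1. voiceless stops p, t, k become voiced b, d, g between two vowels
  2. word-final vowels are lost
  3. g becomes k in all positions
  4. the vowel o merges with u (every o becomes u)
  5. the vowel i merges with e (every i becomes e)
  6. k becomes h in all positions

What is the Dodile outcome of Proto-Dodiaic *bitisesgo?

Dodile: start from *bitisesgo.
  rule 1 (intervocalic voicing): bitisesgo → bidisesgo
  rule 2 (apocope): bidisesgo → bidisesg
  rule 3 (unconditioned shift): bidisesg → bidisesk
  rule 4: no change — bidisesk
  rule 5 (vowel merger): bidisesk → bedesesk
  rule 6 (unconditioned shift): bedesesk → bedesesh
  ⇒ Dodile bedesesh

bedesesh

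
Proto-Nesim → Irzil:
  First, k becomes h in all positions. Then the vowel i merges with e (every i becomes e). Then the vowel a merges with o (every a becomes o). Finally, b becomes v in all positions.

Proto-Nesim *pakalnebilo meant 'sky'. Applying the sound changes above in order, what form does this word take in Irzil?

poholnevelo

Irzil: start from *pakalnebilo.
  rule 1 (unconditioned shift): pakalnebilo → pahalnebilo
  rule 2 (vowel merger): pahalnebilo → pahalnebelo
  rule 3 (vowel merger): pahalnebelo → poholnebelo
  rule 4 (unconditioned shift): poholnebelo → poholnevelo
  ⇒ Irzil poholnevelo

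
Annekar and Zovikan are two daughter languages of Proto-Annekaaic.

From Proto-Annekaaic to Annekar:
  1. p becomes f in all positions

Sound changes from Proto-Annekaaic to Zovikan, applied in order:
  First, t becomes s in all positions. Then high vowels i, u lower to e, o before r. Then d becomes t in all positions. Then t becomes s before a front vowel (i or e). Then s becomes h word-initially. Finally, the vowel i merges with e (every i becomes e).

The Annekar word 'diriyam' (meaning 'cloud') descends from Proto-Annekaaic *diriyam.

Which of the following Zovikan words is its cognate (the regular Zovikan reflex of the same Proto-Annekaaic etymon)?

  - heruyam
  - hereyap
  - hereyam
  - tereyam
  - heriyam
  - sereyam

Zovikan: start from *diriyam.
  rule 1: no change — diriyam
  rule 2 (pre-rhotic lowering): diriyam → deriyam
  rule 3 (unconditioned shift): deriyam → teriyam
  rule 4 (palatalisation): teriyam → seriyam
  rule 5 (debuccalisation): seriyam → heriyam
  rule 6 (vowel merger): heriyam → hereyam
  ⇒ Zovikan hereyam
Only 'hereyam' matches the regular Zovikan development of *diriyam.

hereyam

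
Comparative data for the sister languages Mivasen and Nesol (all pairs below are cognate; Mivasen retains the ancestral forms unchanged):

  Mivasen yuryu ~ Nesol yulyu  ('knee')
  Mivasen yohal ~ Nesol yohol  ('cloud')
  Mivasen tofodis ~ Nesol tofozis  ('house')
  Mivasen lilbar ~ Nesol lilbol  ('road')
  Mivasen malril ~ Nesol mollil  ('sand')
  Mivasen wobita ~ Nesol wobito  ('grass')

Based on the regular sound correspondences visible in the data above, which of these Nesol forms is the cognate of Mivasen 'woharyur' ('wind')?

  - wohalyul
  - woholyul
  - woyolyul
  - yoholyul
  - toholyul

woholyul

lilbar ~ lilbol — Mivasen a corresponds to Nesol o after a consonant, before r.
yuryu ~ yulyu — Mivasen r corresponds to Nesol l after a vowel, before a consonant other than r, m, n, p, b, f, v.
lilbar ~ lilbol — Mivasen r corresponds to Nesol l word-finally.
Applying these to Mivasen 'woharyur':
  woharyur → wohoryur   (a→o after a consonant, before r)
  wohoryur → woholyur   (r→l after a vowel, before a consonant other than r, m, n, p, b, f, v)
  woholyur → woholyul   (r→l word-finally)
So the Nesol cognate is 'woholyul'.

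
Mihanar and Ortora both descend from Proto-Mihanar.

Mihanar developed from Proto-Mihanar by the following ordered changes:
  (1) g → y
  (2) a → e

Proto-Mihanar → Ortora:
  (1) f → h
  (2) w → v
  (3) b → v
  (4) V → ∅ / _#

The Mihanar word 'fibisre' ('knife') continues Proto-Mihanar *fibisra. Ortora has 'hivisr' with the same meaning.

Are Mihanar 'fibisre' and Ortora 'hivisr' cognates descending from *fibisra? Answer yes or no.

Derive the expected Ortora reflex of *fibisra:
Ortora: start from *fibisra.
  rule 1 (unconditioned shift): fibisra → hibisra
  rule 2: no change — hibisra
  rule 3 (unconditioned shift): hibisra → hivisra
  rule 4 (apocope): hivisra → hivisr
  ⇒ Ortora hivisr
Ortora 'hivisr' matches the regular reflex exactly, so the pair is cognate.

yes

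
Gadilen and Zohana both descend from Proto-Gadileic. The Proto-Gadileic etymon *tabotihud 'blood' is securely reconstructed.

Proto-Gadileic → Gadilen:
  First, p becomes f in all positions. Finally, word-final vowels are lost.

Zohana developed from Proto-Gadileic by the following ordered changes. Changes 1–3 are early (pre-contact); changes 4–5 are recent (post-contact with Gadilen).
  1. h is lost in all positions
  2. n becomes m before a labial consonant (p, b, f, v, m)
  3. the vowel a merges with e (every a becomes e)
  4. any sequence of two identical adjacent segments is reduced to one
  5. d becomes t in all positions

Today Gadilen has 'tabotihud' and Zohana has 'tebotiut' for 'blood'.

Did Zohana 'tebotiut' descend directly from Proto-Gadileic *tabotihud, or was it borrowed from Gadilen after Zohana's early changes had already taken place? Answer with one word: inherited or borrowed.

If inherited, *tabotihud would pass through all of Zohana's changes:
Zohana: *tabotihud
  tabotihud → tabotiud   [h-loss]
  tabotiud (rule 2 does not apply)
  tabotiud → tebotiud   [vowel merger]
  tebotiud (rule 4 does not apply)
  tebotiud → tebotiut   [unconditioned shift]
  giving Zohana tebotiut.
If borrowed from Gadilen 'tabotihud' after the early changes, it would undergo only the recent ones:
  rule 4 (degemination): no change (tabotihud)
  rule 5 (unconditioned shift): tabotihud → tabotihut
  ⇒ as a loan: tabotihut
Zohana 'tebotiut' matches the inherited outcome exactly, so it is an inherited cognate, not a loan.

inherited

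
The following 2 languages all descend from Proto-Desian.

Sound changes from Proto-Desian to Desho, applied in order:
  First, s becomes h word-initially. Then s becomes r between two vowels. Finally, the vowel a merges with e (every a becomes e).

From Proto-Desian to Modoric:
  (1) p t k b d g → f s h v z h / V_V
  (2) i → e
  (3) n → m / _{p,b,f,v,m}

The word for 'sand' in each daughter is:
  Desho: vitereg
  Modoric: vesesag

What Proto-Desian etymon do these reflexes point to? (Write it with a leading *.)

Position 6: Desho has e, Modoric has a. Modoric preserves a here (none of its changes turn any other segment into a), so the proto-segment is *a.
Position 3: Desho has t, Modoric has s. Desho preserves t here (none of its changes turn any other segment into t), so the proto-segment is *t.
Position 5: Desho has r, Modoric has s. Taking the neighbouring segments as reconstructed: Desho r could go back to *s or *r; Modoric s could go back to *t or *s — the one source consistent with every daughter is *s.
Verify the candidate proto-form against each daughter:
Desho: *vitesag > viterag > vitereg  (by rhotacism, vowel merger)
Modoric: *vitesag
  vitesag → visesag   [intervocalic lenition]
  visesag → vesesag   [vowel merger]
  vesesag (rule 3 does not apply)
  giving Modoric vesesag.
*vitesag is the unique common source.

*vitesag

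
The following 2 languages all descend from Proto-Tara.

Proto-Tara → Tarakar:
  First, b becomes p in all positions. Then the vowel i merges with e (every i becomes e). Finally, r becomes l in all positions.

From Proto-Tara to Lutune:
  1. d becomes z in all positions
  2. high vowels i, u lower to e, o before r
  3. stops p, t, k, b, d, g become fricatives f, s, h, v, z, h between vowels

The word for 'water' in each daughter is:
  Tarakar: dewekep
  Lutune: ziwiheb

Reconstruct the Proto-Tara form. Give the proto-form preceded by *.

Position 2: Tarakar has e, Lutune has i. Lutune preserves i here (none of its changes turn any other segment into i), so the proto-segment is *i.
Position 1: Tarakar has d, Lutune has z. Tarakar preserves d here (none of its changes turn any other segment into d), so the proto-segment is *d.
Position 4: Tarakar has e, Lutune has i. Lutune preserves i here (none of its changes turn any other segment into i), so the proto-segment is *i.
Verify the candidate proto-form against each daughter:
Tarakar: *diwikeb
  diwikeb → diwikep   [unconditioned shift]
  diwikep → dewekep   [vowel merger]
  dewekep (rule 3 does not apply)
  giving Tarakar dewekep.
Lutune: start from *diwikeb.
  rule 1 (unconditioned shift): diwikeb → ziwikeb
  rule 2: no change — ziwikeb
  rule 3 (intervocalic lenition): ziwikeb → ziwiheb
  ⇒ Lutune ziwiheb
Only *diwikeb yields all of Tarakar dewekep, Lutune ziwiheb.

*diwikeb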